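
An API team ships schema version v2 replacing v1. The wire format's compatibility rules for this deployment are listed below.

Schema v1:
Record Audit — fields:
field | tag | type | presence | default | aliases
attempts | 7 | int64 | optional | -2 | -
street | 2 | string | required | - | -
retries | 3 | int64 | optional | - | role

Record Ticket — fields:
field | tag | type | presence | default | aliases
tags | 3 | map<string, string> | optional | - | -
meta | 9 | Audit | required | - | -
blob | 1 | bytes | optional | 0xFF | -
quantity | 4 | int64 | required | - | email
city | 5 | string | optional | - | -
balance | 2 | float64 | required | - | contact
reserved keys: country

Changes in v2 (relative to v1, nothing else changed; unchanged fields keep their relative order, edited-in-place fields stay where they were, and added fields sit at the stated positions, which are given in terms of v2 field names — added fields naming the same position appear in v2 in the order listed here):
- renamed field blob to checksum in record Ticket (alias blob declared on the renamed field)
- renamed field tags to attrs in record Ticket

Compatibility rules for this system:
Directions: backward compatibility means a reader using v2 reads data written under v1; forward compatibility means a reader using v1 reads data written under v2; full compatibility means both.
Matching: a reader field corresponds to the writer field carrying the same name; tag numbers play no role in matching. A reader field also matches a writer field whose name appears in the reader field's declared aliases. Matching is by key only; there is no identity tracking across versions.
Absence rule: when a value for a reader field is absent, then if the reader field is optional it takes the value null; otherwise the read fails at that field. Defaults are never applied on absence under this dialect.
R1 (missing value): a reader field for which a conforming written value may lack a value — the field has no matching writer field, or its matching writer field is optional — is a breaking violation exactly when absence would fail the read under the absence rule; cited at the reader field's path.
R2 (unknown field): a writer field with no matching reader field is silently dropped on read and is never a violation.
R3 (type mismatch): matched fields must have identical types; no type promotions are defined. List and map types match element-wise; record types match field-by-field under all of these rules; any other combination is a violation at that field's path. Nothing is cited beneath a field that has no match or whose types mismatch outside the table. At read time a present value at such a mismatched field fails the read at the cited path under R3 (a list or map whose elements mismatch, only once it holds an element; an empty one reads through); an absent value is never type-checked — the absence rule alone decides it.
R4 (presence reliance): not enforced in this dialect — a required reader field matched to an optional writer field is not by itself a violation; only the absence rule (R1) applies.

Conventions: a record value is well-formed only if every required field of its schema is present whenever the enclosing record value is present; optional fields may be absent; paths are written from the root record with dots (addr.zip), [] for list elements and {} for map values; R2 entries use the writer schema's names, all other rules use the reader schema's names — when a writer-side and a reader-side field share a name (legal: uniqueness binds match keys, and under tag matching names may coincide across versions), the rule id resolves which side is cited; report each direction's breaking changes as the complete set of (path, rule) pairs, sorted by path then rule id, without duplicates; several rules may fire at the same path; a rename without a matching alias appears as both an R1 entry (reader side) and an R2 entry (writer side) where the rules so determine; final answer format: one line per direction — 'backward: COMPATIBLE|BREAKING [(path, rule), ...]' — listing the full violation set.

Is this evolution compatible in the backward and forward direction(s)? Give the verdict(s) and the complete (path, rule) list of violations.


backward: COMPATIBLE []; forward: COMPATIBLE []

arrows below run writer -> reader for Ticket
backward for Ticket (reader v2, writer v1):
  attrs: no writer-side match
  meta: paired with writer meta (Audit -> Audit; writer required)
  checksum: paired with writer blob (bytes -> bytes; writer optional)
  quantity: paired with writer quantity (int64 -> int64; writer required)
  city: paired with writer city (string -> string; writer optional)
  balance: paired with writer balance (float64 -> float64; writer required)
  leftover writer field: tags
  meta.attempts: paired with writer meta.attempts (int64 -> int64; writer optional)
  meta.street: paired with writer meta.street (string -> string; writer required)
  meta.retries: paired with writer meta.retries (int64 -> int64; writer optional)
  => backward verdict for Ticket: COMPATIBLE, no violations
forward for Ticket (reader v1, writer v2):
  tags: no writer-side match
  meta: paired with writer meta (Audit -> Audit; writer required)
  blob: no writer-side match
  quantity: paired with writer quantity (int64 -> int64; writer required)
  city: paired with writer city (string -> string; writer optional)
  balance: paired with writer balance (float64 -> float64; writer required)
  leftover writer field: attrs
  leftover writer field: checksum
  meta.attempts: paired with writer meta.attempts (int64 -> int64; writer optional)
  meta.street: paired with writer meta.street (string -> string; writer required)
  meta.retries: paired with writer meta.retries (int64 -> int64; writer optional)
  => forward verdict for Ticket: COMPATIBLE, no violations


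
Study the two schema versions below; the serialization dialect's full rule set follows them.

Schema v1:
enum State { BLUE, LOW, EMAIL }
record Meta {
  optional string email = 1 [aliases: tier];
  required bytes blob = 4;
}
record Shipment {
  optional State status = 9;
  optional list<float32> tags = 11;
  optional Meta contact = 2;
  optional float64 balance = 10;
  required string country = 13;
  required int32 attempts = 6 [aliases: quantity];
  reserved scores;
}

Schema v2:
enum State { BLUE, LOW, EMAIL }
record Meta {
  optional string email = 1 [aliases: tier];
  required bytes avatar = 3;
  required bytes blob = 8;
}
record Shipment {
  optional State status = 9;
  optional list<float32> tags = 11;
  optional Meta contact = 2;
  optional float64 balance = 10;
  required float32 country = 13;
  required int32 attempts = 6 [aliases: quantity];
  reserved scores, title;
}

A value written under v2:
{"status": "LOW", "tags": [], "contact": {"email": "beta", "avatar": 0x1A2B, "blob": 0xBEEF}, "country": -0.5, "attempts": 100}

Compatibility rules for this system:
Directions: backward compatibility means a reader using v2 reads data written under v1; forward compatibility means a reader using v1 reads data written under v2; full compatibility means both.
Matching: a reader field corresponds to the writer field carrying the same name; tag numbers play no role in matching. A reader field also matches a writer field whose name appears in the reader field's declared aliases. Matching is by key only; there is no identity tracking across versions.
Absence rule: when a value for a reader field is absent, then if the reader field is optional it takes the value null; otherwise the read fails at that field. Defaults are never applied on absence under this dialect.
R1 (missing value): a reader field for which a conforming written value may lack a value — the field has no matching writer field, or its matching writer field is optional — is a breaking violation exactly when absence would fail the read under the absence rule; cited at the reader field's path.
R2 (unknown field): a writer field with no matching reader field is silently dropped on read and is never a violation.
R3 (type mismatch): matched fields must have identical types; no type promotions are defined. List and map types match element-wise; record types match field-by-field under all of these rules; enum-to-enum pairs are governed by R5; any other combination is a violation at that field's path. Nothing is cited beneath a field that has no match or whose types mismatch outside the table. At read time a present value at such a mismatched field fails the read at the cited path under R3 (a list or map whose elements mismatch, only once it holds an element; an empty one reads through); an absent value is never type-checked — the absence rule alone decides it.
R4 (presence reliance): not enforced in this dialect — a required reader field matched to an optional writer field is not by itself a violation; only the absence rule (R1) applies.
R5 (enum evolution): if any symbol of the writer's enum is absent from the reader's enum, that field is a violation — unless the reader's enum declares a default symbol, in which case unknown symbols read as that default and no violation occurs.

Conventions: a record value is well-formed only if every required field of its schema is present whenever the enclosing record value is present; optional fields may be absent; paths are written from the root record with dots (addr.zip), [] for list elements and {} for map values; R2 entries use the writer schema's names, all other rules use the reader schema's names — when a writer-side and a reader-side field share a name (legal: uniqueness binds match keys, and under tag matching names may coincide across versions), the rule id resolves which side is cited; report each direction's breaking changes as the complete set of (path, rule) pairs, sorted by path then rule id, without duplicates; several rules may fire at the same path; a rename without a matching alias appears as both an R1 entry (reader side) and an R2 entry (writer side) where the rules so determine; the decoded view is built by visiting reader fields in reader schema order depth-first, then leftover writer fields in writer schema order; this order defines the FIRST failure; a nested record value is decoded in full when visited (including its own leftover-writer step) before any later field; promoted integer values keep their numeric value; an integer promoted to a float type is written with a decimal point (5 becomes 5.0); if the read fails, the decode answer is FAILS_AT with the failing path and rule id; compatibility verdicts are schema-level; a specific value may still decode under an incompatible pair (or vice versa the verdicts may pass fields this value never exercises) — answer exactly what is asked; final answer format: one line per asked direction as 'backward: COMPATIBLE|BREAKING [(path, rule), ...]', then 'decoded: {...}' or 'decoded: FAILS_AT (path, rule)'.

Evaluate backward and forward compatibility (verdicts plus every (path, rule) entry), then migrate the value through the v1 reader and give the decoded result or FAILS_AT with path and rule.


backward: BREAKING [(contact.avatar, R1), (country, R3)]; forward: BREAKING [(country, R3)]; decoded: FAILS_AT (country, R3)

in Shipment below, arrows point writer -> reader
backward analysis of Shipment with v2 as reader and v1 as writer:
  status <- status (State -> State, writer optional)
  tags <- tags (list<float32> -> list<float32>, writer optional)
  contact <- contact (Meta -> Meta, writer optional)
  balance <- balance (float64 -> float64, writer optional)
  country <- country (string -> float32, writer required)
  attempts <- attempts (int32 -> int32, writer required)
  contact.email <- contact.email (string -> string, writer optional)
  no writer field matches reader contact.avatar
  contact.blob <- contact.blob (bytes -> bytes, writer required)
  breaking: (contact.avatar, R1)
  breaking: (country, R3)
  => 2 violation(s): backward is BREAKING for Shipment
forward analysis of Shipment with v1 as reader and v2 as writer:
  status <- status (State -> State, writer optional)
  tags <- tags (list<float32> -> list<float32>, writer optional)
  contact <- contact (Meta -> Meta, writer optional)
  balance <- balance (float64 -> float64, writer optional)
  country <- country (float32 -> string, writer required)
  attempts <- attempts (int32 -> int32, writer required)
  contact.email <- contact.email (string -> string, writer optional)
  contact.blob <- contact.blob (bytes -> bytes, writer required)
  writer contact.avatar: unknown to reader
  breaking: (country, R3)
  => 1 violation(s): forward is BREAKING for Shipment
migrating the Shipment value to v1:
  status := "LOW"
  tags := []
  contact.email := "beta"
  contact.blob := 0xBEEF
  writer contact.avatar: unmatched, discarded
  balance := null (not supplied -> null)
  read fails at country under R3
  => FAILS_AT (country, R3)


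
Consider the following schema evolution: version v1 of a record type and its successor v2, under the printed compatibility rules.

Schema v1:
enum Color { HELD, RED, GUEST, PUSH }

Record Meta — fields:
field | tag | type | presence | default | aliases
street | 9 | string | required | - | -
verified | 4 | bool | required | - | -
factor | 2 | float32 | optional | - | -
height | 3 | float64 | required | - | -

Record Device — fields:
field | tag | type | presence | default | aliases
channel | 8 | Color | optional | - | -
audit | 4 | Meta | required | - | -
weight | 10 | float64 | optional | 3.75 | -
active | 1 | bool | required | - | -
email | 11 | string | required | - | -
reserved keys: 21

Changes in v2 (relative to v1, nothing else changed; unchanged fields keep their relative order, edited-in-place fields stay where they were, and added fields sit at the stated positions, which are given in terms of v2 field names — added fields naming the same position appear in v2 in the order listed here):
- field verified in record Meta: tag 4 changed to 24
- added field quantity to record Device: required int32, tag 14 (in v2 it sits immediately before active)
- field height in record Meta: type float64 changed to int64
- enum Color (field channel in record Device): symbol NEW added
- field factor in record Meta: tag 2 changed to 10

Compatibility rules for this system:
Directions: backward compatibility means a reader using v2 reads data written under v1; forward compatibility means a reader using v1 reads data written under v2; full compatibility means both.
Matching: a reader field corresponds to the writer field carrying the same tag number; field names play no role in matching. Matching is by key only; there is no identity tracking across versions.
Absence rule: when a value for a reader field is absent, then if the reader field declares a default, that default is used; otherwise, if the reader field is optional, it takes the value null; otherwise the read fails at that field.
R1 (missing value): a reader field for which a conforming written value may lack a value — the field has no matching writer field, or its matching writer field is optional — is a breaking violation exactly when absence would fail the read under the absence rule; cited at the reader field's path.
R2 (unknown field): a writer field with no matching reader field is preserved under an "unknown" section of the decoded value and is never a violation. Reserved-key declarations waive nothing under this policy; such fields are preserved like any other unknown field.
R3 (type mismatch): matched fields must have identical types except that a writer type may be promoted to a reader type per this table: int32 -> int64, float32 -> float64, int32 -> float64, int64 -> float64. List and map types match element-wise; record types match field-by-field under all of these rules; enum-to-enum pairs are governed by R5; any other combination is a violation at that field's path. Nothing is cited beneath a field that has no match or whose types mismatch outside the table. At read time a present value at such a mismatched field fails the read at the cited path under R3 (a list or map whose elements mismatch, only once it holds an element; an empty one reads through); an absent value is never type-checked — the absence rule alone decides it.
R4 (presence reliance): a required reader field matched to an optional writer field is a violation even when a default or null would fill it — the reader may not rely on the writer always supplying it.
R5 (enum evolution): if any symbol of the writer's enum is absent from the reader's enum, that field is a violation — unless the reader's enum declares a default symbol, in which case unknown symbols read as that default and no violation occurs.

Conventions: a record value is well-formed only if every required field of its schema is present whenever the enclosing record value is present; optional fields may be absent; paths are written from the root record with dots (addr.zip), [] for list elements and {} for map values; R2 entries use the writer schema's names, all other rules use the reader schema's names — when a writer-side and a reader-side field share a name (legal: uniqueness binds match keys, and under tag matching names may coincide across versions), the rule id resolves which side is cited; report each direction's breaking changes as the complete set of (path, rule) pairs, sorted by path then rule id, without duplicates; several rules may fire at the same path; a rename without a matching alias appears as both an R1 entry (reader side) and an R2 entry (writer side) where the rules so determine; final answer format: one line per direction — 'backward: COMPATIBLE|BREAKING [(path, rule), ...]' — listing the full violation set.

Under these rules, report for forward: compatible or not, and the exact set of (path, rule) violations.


forward: BREAKING [(audit.verified, R1), (channel, R5)]

each type pair in Device: writer, then reader
forward on Device — v1 reading data written by v2:
  writer optional, Color -> Color: reader channel maps from writer channel
  writer required, Meta -> Meta: reader audit maps from writer audit
  writer optional, float64 -> float64: reader weight maps from writer weight
  writer required, bool -> bool: reader active maps from writer active
  writer required, string -> string: reader email maps from writer email
  leftover writer field: quantity
  writer required, string -> string: reader audit.street maps from writer audit.street
  no writer field matches reader audit.verified
  no writer field matches reader audit.factor
  writer required, int64 -> float64: reader audit.height maps from writer audit.height
  leftover writer field: audit.verified
  leftover writer field: audit.factor
  breaking: (audit.verified, R1)
  breaking: (channel, R5)
  => 2 violation(s): forward is BREAKING for Device
checking off the Device differences that do not matter here:
  added field quantity to record Device: required int32, tag 14 (in v2 it sits immediately before active) -> fires only in the backward direction of Device, which is not asked here
  field height in record Meta: type float64 changed to int64 -> fires only in the backward direction of Device, which is not asked here
  field factor in record Meta: tag 2 changed to 10 -> fires no rule on Device, leaving the asked answer as it is


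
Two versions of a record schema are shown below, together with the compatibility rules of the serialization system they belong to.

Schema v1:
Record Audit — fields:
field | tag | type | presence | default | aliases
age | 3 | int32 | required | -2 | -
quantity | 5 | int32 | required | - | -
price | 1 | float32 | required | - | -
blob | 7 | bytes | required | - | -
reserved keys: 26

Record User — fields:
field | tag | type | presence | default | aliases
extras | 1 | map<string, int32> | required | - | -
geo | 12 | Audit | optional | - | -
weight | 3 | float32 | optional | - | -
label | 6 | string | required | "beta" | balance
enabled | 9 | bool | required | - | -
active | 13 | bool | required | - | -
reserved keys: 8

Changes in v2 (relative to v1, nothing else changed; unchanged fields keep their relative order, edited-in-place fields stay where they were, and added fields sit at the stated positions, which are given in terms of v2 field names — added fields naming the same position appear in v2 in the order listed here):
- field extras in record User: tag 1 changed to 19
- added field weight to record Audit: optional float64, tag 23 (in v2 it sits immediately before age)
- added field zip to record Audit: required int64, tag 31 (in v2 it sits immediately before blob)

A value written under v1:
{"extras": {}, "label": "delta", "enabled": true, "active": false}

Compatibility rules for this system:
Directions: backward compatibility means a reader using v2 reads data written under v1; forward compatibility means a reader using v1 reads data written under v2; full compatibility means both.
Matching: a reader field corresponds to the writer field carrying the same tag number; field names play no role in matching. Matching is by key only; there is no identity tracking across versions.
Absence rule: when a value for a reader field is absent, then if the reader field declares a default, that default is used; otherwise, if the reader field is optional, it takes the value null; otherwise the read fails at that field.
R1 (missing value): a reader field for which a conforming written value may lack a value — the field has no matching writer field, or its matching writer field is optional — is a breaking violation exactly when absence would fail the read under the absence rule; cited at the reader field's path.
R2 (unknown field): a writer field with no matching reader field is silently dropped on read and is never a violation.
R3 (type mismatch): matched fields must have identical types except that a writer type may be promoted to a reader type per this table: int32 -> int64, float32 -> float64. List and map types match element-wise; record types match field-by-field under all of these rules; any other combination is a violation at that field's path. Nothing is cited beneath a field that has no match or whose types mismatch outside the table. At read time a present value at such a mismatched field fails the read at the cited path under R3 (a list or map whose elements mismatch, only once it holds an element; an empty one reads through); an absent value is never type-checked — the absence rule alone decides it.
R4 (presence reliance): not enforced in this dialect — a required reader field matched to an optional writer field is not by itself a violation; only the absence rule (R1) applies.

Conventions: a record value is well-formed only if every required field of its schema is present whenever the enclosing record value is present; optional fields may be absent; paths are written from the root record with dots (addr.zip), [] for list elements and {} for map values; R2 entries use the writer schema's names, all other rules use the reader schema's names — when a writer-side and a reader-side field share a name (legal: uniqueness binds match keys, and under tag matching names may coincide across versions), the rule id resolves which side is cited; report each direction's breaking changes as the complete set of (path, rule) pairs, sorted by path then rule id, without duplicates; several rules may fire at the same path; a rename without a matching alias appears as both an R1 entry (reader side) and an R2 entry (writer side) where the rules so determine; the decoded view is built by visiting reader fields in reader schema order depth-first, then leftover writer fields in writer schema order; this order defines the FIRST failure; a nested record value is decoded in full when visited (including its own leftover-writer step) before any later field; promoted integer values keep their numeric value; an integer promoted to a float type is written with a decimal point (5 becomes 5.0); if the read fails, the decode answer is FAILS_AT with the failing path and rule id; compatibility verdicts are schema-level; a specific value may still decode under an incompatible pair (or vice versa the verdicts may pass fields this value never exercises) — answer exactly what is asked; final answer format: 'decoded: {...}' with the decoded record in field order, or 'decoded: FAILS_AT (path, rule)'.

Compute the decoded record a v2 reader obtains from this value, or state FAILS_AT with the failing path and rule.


decoded: FAILS_AT (extras, R1)

the writer's type comes first in each User pair
migrating the User value to v2:
  read fails at extras under R1 (no fill)
  => FAILS_AT (extras, R1)
checking off the User differences that do not matter here:
  added field weight to record Audit: optional float64, tag 23 (in v2 it sits immediately before age) -> inert under this dialect — no rule fires on User and the result does not move
  added field zip to record Audit: required int64, tag 31 (in v2 it sits immediately before blob) -> matters for User compatibility verdicts, not for this value's decode


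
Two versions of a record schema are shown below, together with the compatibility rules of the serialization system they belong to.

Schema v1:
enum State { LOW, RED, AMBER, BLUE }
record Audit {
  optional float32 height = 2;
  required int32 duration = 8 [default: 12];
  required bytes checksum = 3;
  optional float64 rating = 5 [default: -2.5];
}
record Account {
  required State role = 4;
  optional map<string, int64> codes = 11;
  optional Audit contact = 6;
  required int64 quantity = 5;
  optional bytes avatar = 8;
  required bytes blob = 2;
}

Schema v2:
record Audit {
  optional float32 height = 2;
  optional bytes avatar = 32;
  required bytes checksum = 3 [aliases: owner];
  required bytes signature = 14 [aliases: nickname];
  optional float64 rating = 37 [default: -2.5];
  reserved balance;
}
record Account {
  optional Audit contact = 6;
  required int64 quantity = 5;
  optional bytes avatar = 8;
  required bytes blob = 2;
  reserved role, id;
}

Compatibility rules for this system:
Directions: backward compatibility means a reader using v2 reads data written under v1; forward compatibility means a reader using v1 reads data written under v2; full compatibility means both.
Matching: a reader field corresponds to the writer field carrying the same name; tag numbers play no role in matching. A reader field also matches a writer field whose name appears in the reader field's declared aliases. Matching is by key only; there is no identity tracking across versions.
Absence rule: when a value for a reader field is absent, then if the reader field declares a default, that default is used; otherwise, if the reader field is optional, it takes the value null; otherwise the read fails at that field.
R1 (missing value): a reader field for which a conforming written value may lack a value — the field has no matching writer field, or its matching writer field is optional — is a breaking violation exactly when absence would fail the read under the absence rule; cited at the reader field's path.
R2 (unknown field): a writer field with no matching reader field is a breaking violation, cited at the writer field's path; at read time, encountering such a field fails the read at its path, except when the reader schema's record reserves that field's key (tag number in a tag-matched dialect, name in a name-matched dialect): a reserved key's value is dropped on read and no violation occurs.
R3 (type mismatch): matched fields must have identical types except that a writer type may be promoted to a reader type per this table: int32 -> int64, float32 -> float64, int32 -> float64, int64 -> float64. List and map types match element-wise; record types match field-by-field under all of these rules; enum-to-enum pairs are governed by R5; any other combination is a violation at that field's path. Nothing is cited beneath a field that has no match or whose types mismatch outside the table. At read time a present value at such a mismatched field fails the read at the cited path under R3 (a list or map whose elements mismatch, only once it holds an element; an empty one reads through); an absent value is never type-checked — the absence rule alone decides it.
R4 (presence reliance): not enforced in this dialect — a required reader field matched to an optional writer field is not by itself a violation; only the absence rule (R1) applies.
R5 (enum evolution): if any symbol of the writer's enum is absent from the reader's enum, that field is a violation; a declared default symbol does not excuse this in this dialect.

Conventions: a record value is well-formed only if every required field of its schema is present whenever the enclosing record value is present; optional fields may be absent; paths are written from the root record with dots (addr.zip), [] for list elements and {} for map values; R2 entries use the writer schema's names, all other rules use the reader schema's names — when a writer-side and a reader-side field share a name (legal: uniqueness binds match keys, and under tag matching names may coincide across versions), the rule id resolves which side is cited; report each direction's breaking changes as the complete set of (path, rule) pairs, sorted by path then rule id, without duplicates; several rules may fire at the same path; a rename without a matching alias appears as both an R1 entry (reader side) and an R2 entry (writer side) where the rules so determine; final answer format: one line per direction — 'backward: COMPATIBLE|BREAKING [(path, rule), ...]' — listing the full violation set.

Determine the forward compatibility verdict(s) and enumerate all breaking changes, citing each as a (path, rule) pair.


forward: BREAKING [(contact.avatar, R2), (contact.signature, R2), (role, R1)]

the writer's type comes first in each Account pair
forward analysis of Account with v1 as reader and v2 as writer:
  no writer field matches reader role
  no writer field matches reader codes
  contact <- contact (Audit -> Audit, writer optional)
  quantity <- quantity (int64 -> int64, writer required)
  avatar <- avatar (bytes -> bytes, writer optional)
  blob <- blob (bytes -> bytes, writer required)
  contact.height <- contact.height (float32 -> float32, writer optional)
  no writer field matches reader contact.duration
  contact.checksum <- contact.checksum (bytes -> bytes, writer required)
  contact.rating <- contact.rating (float64 -> float64, writer optional)
  writer contact.avatar: unknown to reader
  writer contact.signature: unknown to reader
  R2 fires at contact.avatar
  R2 fires at contact.signature
  R1 fires at role
  => forward: BREAKING (3)
the other Account changes do not affect what is asked:
  removed field duration from record Audit -> affects backward compatibility only, which is not asked
  removed field codes from record Account -> affects backward compatibility only, which is not asked
  field rating in record Audit: tag 5 changed to 37 -> no rule fires on it in Account's dialect; the asked verdict holds


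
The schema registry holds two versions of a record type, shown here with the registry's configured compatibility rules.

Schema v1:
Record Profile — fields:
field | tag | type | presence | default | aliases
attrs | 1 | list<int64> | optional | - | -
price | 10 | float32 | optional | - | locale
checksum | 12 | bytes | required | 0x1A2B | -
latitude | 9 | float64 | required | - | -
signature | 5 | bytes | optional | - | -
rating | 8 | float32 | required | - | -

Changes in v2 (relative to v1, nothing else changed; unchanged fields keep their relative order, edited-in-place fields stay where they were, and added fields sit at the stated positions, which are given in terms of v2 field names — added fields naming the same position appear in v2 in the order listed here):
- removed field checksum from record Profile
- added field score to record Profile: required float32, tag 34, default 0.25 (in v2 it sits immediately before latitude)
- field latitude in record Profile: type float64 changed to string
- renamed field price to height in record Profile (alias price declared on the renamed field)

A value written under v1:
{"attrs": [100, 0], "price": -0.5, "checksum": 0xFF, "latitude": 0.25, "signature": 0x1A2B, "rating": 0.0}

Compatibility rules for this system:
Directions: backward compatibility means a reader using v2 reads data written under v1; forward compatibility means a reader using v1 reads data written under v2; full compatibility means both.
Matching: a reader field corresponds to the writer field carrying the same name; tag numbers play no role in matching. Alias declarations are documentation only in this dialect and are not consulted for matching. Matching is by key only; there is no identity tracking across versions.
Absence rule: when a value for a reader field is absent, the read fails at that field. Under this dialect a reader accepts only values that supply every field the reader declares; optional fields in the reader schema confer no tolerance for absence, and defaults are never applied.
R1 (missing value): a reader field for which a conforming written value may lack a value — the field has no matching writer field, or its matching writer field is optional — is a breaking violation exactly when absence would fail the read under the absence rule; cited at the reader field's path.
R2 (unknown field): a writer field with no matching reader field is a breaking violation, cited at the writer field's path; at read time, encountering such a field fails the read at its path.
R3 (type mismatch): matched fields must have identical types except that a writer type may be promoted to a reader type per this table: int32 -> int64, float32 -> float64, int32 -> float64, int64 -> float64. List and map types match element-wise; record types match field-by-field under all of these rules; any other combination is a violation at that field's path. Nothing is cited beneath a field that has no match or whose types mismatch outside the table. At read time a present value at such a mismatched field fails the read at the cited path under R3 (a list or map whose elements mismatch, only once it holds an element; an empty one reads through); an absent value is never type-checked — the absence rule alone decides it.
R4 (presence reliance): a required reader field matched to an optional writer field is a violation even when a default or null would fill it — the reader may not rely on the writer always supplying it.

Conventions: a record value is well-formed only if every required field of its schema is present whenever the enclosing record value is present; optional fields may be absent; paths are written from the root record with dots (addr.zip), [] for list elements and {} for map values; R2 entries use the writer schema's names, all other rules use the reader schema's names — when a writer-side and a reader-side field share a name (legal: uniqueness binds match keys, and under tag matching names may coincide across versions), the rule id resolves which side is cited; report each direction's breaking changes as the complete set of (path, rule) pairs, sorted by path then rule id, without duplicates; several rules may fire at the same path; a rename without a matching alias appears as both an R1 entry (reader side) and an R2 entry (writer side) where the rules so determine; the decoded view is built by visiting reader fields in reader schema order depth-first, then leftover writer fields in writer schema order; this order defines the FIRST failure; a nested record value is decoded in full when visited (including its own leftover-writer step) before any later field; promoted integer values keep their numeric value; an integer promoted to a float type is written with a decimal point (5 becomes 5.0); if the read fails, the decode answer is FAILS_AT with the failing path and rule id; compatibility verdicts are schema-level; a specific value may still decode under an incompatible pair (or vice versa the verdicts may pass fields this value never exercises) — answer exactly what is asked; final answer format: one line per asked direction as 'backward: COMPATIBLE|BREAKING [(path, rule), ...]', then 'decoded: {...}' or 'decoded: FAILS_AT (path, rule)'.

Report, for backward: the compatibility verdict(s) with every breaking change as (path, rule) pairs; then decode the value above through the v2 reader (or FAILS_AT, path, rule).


backward: BREAKING [(attrs, R1), (checksum, R2), (height, R1), (latitude, R3), (price, R2), (score, R1), (signature, R1)]; decoded: FAILS_AT (height, R1)

each type pair in Profile: writer, then reader
checking backward for Profile: reader v2 against writer v1:
  attrs <- attrs (list<int64> -> list<int64>, writer optional)
  height has no writer counterpart
  score has no writer counterpart
  latitude <- latitude (float64 -> string, writer required)
  signature <- signature (bytes -> bytes, writer optional)
  rating <- rating (float32 -> float32, writer required)
  leftover writer field: price
  leftover writer field: checksum
  violation R1 at attrs
  violation R2 at checksum
  violation R1 at height
  violation R3 at latitude
  violation R2 at price
  violation R1 at score
  violation R1 at signature
  => 7 violation(s): backward is BREAKING for Profile
decode (reader v2):
  attrs := [100, 0]
  read fails at height under R1 (no fill)
  => FAILS_AT (height, R1)


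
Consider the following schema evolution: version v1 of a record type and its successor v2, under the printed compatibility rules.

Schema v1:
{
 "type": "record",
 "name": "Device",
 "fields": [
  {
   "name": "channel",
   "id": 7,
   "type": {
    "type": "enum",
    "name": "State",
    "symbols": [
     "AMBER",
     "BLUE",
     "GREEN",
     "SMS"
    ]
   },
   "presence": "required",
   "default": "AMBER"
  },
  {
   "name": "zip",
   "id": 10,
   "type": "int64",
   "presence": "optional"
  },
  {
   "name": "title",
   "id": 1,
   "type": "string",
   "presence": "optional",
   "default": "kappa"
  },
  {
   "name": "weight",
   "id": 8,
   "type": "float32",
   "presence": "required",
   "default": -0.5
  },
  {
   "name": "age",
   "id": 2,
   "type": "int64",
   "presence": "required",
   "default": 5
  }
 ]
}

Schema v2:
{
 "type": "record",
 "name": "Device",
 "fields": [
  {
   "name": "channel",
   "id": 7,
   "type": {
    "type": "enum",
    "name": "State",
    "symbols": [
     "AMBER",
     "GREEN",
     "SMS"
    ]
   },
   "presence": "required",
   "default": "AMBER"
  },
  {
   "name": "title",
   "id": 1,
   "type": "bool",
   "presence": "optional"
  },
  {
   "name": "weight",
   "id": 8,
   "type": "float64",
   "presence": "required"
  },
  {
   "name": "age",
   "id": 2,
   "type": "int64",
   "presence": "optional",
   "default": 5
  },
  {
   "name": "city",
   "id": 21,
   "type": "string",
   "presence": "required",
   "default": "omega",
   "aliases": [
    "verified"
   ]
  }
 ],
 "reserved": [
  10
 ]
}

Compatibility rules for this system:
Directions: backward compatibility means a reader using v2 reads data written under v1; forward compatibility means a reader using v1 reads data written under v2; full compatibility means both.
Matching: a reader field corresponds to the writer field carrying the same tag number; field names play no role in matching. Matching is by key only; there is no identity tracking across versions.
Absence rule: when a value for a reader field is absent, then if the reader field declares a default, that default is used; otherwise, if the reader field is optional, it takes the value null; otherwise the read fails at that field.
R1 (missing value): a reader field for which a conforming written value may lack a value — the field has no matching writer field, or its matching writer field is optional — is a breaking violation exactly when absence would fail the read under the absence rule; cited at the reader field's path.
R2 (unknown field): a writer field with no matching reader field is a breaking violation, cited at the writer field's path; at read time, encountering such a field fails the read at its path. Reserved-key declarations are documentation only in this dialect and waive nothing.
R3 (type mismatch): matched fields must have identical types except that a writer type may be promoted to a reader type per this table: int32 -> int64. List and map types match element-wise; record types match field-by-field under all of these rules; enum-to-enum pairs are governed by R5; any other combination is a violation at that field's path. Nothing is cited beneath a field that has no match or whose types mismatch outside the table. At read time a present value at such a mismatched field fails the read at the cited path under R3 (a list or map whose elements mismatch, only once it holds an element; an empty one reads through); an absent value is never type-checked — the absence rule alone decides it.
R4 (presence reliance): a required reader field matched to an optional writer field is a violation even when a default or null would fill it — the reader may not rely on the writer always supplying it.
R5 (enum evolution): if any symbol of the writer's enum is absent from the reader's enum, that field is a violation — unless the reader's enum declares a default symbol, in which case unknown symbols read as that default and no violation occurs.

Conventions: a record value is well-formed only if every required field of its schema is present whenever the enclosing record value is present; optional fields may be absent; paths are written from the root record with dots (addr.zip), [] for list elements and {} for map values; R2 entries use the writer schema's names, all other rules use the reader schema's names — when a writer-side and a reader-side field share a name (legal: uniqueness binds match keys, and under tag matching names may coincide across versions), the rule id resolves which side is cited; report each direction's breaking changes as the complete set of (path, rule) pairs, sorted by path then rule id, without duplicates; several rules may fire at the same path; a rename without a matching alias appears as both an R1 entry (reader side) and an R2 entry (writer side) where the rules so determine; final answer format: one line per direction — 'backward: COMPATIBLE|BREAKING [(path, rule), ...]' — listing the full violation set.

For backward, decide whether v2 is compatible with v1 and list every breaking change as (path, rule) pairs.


backward: BREAKING [(channel, R5), (title, R3), (weight, R3), (zip, R2)]

each type pair in Device: writer, then reader
backward for Device (reader v2, writer v1):
  writer required, State -> State: reader channel maps from writer channel
  writer optional, string -> bool: reader title maps from writer title
  writer required, float32 -> float64: reader weight maps from writer weight
  writer required, int64 -> int64: reader age maps from writer age
  no writer field matches reader city
  leftover writer field: zip
  violation R5 at channel
  violation R3 at title
  violation R3 at weight
  violation R2 at zip
  => backward: BREAKING (4)
the rest of the Device diff is inert for this question:
  field age in record Device: required changed to optional -> matters only for Device's forward compatibility — outside the asked direction
  added field city to record Device: required string, tag 21, default "omega" (in v2 it sits last) -> matters only for Device's forward compatibility — outside the asked direction
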